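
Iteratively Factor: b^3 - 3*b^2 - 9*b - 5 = (b + 1)*(b^2 - 4*b - 5) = (b + 1)^2*(b - 5)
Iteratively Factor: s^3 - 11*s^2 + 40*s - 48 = (s - 4)*(s^2 - 7*s + 12) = (s - 4)^2*(s - 3)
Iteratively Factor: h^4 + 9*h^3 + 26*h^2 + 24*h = (h + 2)*(h^3 + 7*h^2 + 12*h) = (h + 2)*(h + 3)*(h^2 + 4*h) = (h + 2)*(h + 3)*(h + 4)*(h)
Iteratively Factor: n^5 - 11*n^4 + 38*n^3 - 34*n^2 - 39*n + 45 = (n - 5)*(n^4 - 6*n^3 + 8*n^2 + 6*n - 9) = (n - 5)*(n + 1)*(n^3 - 7*n^2 + 15*n - 9) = (n - 5)*(n - 3)*(n + 1)*(n^2 - 4*n + 3) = (n - 5)*(n - 3)^2*(n + 1)*(n - 1)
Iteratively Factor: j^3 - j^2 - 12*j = (j + 3)*(j^2 - 4*j) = j*(j + 3)*(j - 4)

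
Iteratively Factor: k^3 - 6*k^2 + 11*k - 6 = (k - 3)*(k^2 - 3*k + 2) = (k - 3)*(k - 1)*(k - 2)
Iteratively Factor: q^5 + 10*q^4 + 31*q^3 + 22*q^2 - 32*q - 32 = (q - 1)*(q^4 + 11*q^3 + 42*q^2 + 64*q + 32) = (q - 1)*(q + 1)*(q^3 + 10*q^2 + 32*q + 32) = (q - 1)*(q + 1)*(q + 4)*(q^2 + 6*q + 8) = (q - 1)*(q + 1)*(q + 2)*(q + 4)*(q + 4)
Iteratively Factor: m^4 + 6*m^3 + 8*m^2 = (m + 4)*(m^3 + 2*m^2) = m*(m + 4)*(m^2 + 2*m) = m^2*(m + 4)*(m + 2)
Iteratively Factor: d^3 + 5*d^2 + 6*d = (d + 3)*(d^2 + 2*d) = d*(d + 3)*(d + 2)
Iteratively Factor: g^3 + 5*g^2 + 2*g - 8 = (g - 1)*(g^2 + 6*g + 8) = (g - 1)*(g + 2)*(g + 4)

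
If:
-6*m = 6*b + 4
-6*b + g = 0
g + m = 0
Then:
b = 2/15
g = 4/5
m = -4/5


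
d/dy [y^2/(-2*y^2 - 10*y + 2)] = y*(2 - 5*y)/(2*(y^4 + 10*y^3 + 23*y^2 - 10*y + 1))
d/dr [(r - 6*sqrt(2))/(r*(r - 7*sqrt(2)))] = (-r^2 + 12*sqrt(2)*r - 84)/(r^2*(r^2 - 14*sqrt(2)*r + 98))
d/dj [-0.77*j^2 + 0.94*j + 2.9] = 0.94 - 1.54*j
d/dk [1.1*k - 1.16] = 1.10000000000000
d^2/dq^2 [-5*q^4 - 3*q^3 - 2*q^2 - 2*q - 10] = -60*q^2 - 18*q - 4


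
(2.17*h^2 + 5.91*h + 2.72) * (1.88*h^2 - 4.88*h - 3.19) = 4.0796*h^4 + 0.5212*h^3 - 30.6495*h^2 - 32.1265*h - 8.6768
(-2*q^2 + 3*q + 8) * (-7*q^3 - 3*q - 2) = 14*q^5 - 21*q^4 - 50*q^3 - 5*q^2 - 30*q - 16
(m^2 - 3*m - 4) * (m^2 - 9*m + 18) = m^4 - 12*m^3 + 41*m^2 - 18*m - 72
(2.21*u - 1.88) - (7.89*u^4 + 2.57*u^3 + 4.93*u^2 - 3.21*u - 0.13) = -7.89*u^4 - 2.57*u^3 - 4.93*u^2 + 5.42*u - 1.75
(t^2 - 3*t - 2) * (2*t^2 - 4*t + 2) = 2*t^4 - 10*t^3 + 10*t^2 + 2*t - 4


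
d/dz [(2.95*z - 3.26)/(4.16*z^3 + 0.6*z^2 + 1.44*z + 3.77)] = (-24.544*z^3 + 38.9148*z^2 + 3.912*z + 15.8159)/(17.3056*z^6 + 4.992*z^5 + 12.3408*z^4 + 33.0944*z^3 + 6.5976*z^2 + 10.8576*z + 14.2129)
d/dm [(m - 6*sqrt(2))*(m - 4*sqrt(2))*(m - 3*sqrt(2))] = 3*m^2 - 26*sqrt(2)*m + 108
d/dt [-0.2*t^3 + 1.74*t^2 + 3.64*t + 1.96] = -0.6*t^2 + 3.48*t + 3.64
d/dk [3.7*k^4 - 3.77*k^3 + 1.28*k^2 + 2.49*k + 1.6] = 14.8*k^3 - 11.31*k^2 + 2.56*k + 2.49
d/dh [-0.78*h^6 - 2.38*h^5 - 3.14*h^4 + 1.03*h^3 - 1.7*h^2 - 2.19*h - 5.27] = -4.68*h^5 - 11.9*h^4 - 12.56*h^3 + 3.09*h^2 - 3.4*h - 2.19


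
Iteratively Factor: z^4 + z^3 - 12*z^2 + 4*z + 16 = (z - 2)*(z^3 + 3*z^2 - 6*z - 8) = (z - 2)*(z + 4)*(z^2 - z - 2) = (z - 2)^2*(z + 4)*(z + 1)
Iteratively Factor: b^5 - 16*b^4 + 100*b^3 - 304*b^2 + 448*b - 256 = (b - 4)*(b^4 - 12*b^3 + 52*b^2 - 96*b + 64) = (b - 4)^2*(b^3 - 8*b^2 + 20*b - 16) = (b - 4)^2*(b - 2)*(b^2 - 6*b + 8) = (b - 4)^2*(b - 2)^2*(b - 4)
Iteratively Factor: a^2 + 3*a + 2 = (a + 1)*(a + 2)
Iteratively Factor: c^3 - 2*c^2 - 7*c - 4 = (c - 4)*(c^2 + 2*c + 1) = (c - 4)*(c + 1)*(c + 1)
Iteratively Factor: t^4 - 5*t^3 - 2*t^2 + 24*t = (t - 4)*(t^3 - t^2 - 6*t) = t*(t - 4)*(t^2 - t - 6) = t*(t - 4)*(t - 3)*(t + 2)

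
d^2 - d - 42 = (d - 7)*(d + 6)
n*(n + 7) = n^2 + 7*n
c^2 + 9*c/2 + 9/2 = (c + 3/2)*(c + 3)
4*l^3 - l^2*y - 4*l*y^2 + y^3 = (-4*l + y)*(-l + y)*(l + y)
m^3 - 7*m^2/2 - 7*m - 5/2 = (m - 5)*(m + 1/2)*(m + 1)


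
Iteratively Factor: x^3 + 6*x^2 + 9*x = (x + 3)*(x^2 + 3*x) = (x + 3)^2*(x)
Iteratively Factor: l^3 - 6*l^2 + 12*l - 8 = (l - 2)*(l^2 - 4*l + 4) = (l - 2)^2*(l - 2)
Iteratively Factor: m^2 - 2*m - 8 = (m - 4)*(m + 2)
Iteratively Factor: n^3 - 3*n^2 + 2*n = (n - 2)*(n^2 - n) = (n - 2)*(n - 1)*(n)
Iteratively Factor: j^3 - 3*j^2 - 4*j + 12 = (j - 2)*(j^2 - j - 6) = (j - 3)*(j - 2)*(j + 2)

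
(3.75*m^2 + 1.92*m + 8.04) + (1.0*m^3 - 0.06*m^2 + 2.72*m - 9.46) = 1.0*m^3 + 3.69*m^2 + 4.64*m - 1.42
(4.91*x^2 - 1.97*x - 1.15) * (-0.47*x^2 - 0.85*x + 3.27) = -2.3077*x^4 - 3.2476*x^3 + 18.2707*x^2 - 5.4644*x - 3.7605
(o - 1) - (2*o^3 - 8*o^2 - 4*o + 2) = -2*o^3 + 8*o^2 + 5*o - 3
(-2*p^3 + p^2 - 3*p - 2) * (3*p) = -6*p^4 + 3*p^3 - 9*p^2 - 6*p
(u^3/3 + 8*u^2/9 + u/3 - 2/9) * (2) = 2*u^3/3 + 16*u^2/9 + 2*u/3 - 4/9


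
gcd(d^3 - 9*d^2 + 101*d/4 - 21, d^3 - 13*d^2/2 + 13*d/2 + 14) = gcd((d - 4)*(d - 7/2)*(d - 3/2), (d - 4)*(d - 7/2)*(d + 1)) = d^2 - 15*d/2 + 14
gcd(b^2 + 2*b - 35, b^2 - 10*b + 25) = b - 5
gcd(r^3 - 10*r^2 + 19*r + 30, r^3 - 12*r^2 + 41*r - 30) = r^2 - 11*r + 30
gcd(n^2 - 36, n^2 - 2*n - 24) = n - 6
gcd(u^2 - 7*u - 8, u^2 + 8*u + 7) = u + 1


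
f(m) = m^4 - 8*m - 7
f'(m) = 4*m^3 - 8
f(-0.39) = -3.86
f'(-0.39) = -8.24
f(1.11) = -14.36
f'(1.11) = -2.53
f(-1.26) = 5.60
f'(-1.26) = -16.00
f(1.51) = -13.88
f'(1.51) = 5.77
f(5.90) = 1157.54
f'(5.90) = 813.52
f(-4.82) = 571.30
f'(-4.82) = -455.92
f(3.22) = 74.74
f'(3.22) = 125.54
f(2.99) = 49.01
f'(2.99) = 98.92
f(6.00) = 1241.00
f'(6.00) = 856.00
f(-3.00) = 98.00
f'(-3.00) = -116.00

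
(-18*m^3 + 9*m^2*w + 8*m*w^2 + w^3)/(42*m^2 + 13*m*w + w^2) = (-3*m^2 + 2*m*w + w^2)/(7*m + w)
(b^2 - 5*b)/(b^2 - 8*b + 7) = b*(b - 5)/(b^2 - 8*b + 7)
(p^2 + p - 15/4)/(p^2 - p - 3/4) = (2*p + 5)/(2*p + 1)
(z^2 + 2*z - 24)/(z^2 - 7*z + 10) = (z^2 + 2*z - 24)/(z^2 - 7*z + 10)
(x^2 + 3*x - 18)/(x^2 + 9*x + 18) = (x - 3)/(x + 3)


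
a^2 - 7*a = a*(a - 7)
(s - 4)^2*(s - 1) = s^3 - 9*s^2 + 24*s - 16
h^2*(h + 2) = h^3 + 2*h^2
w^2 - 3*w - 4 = (w - 4)*(w + 1)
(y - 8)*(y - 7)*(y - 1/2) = y^3 - 31*y^2/2 + 127*y/2 - 28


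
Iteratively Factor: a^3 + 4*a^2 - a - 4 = (a - 1)*(a^2 + 5*a + 4) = (a - 1)*(a + 4)*(a + 1)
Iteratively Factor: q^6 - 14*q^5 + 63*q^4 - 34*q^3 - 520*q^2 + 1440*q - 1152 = (q - 4)*(q^5 - 10*q^4 + 23*q^3 + 58*q^2 - 288*q + 288) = (q - 4)^2*(q^4 - 6*q^3 - q^2 + 54*q - 72) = (q - 4)^2*(q + 3)*(q^3 - 9*q^2 + 26*q - 24) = (q - 4)^2*(q - 3)*(q + 3)*(q^2 - 6*q + 8) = (q - 4)^2*(q - 3)*(q - 2)*(q + 3)*(q - 4)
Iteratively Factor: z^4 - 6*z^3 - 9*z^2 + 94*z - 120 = (z - 3)*(z^3 - 3*z^2 - 18*z + 40) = (z - 3)*(z + 4)*(z^2 - 7*z + 10) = (z - 5)*(z - 3)*(z + 4)*(z - 2)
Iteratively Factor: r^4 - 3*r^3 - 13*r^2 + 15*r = (r)*(r^3 - 3*r^2 - 13*r + 15) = r*(r - 1)*(r^2 - 2*r - 15) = r*(r - 5)*(r - 1)*(r + 3)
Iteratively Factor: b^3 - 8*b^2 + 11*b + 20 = (b + 1)*(b^2 - 9*b + 20) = (b - 5)*(b + 1)*(b - 4)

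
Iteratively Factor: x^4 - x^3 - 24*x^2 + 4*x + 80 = (x - 2)*(x^3 + x^2 - 22*x - 40) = (x - 2)*(x + 4)*(x^2 - 3*x - 10) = (x - 2)*(x + 2)*(x + 4)*(x - 5)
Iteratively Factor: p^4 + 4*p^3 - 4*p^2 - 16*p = (p)*(p^3 + 4*p^2 - 4*p - 16) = p*(p + 2)*(p^2 + 2*p - 8) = p*(p + 2)*(p + 4)*(p - 2)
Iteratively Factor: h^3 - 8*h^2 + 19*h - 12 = (h - 1)*(h^2 - 7*h + 12) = (h - 3)*(h - 1)*(h - 4)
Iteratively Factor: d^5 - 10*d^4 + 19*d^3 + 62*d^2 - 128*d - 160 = (d + 1)*(d^4 - 11*d^3 + 30*d^2 + 32*d - 160) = (d + 1)*(d + 2)*(d^3 - 13*d^2 + 56*d - 80) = (d - 4)*(d + 1)*(d + 2)*(d^2 - 9*d + 20) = (d - 4)^2*(d + 1)*(d + 2)*(d - 5)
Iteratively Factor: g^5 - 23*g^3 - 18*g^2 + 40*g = (g)*(g^4 - 23*g^2 - 18*g + 40) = g*(g - 5)*(g^3 + 5*g^2 + 2*g - 8) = g*(g - 5)*(g - 1)*(g^2 + 6*g + 8) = g*(g - 5)*(g - 1)*(g + 4)*(g + 2)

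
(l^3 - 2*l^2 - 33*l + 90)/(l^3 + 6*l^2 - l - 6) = (l^2 - 8*l + 15)/(l^2 - 1)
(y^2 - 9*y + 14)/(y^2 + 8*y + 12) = (y^2 - 9*y + 14)/(y^2 + 8*y + 12)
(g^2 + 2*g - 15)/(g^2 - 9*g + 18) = (g + 5)/(g - 6)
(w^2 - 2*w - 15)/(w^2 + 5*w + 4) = (w^2 - 2*w - 15)/(w^2 + 5*w + 4)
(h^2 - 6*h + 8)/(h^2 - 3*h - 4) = (h - 2)/(h + 1)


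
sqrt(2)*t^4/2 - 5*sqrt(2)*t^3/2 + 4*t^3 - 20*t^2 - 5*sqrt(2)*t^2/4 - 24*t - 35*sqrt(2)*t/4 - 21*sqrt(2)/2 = (t - 6)*(t + sqrt(2)/2)*(t + 7*sqrt(2)/2)*(sqrt(2)*t/2 + sqrt(2)/2)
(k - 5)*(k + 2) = k^2 - 3*k - 10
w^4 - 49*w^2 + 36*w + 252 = (w - 6)*(w - 3)*(w + 2)*(w + 7)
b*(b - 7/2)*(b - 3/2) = b^3 - 5*b^2 + 21*b/4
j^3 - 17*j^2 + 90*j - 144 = (j - 8)*(j - 6)*(j - 3)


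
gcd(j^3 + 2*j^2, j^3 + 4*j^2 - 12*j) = j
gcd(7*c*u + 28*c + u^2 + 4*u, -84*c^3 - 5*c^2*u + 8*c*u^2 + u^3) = 7*c + u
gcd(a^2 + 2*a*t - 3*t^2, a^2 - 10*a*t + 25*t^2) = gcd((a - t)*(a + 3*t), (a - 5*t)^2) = 1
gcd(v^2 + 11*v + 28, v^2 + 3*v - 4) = v + 4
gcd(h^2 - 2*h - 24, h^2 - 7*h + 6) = h - 6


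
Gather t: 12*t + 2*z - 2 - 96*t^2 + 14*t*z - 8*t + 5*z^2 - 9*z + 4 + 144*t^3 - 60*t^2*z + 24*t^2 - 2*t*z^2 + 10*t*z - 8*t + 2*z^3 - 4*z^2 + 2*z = 144*t^3 + t^2*(-60*z - 72) + t*(-2*z^2 + 24*z - 4) + 2*z^3 + z^2 - 5*z + 2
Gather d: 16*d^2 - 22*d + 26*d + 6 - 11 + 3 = 16*d^2 + 4*d - 2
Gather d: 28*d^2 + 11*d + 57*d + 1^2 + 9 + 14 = 28*d^2 + 68*d + 24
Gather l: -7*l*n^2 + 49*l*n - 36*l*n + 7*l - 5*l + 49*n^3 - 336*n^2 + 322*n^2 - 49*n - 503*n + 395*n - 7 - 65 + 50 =l*(-7*n^2 + 13*n + 2) + 49*n^3 - 14*n^2 - 157*n - 22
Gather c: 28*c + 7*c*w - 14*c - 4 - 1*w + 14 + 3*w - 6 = c*(7*w + 14) + 2*w + 4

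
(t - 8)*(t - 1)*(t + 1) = t^3 - 8*t^2 - t + 8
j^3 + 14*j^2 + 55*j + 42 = (j + 1)*(j + 6)*(j + 7)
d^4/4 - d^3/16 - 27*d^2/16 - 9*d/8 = d*(d/4 + 1/2)*(d - 3)*(d + 3/4)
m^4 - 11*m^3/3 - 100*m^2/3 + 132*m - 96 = (m - 6)*(m - 8/3)*(m - 1)*(m + 6)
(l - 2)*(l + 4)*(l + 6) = l^3 + 8*l^2 + 4*l - 48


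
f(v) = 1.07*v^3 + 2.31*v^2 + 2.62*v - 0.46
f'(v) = 3.21*v^2 + 4.62*v + 2.62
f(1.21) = 7.99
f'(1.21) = 12.91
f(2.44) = 35.23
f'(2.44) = 33.00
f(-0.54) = -1.37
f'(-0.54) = 1.06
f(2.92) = 53.53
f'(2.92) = 43.48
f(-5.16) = -99.48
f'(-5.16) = 64.25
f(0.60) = 2.17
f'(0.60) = 6.55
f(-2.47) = -8.96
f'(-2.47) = 10.79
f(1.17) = 7.48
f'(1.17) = 12.42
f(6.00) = 329.54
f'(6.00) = 145.90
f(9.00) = 990.26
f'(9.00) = 304.21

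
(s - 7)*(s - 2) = s^2 - 9*s + 14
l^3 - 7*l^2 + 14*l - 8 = (l - 4)*(l - 2)*(l - 1)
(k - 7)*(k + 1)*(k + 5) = k^3 - k^2 - 37*k - 35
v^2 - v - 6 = (v - 3)*(v + 2)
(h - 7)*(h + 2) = h^2 - 5*h - 14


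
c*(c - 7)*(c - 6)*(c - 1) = c^4 - 14*c^3 + 55*c^2 - 42*c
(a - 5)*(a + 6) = a^2 + a - 30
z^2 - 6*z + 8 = (z - 4)*(z - 2)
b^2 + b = b*(b + 1)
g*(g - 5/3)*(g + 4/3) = g^3 - g^2/3 - 20*g/9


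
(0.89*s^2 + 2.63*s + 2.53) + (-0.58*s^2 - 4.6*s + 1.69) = 0.31*s^2 - 1.97*s + 4.22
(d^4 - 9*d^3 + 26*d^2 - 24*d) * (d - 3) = d^5 - 12*d^4 + 53*d^3 - 102*d^2 + 72*d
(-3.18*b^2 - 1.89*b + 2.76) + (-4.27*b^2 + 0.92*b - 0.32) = -7.45*b^2 - 0.97*b + 2.44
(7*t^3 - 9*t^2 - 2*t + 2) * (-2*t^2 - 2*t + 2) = -14*t^5 + 4*t^4 + 36*t^3 - 18*t^2 - 8*t + 4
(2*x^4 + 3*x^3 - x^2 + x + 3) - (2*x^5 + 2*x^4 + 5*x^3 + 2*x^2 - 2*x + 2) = -2*x^5 - 2*x^3 - 3*x^2 + 3*x + 1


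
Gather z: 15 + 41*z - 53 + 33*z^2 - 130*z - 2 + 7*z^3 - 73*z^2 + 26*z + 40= 7*z^3 - 40*z^2 - 63*z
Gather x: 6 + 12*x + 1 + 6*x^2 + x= 6*x^2 + 13*x + 7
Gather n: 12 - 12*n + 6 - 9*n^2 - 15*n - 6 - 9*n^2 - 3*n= -18*n^2 - 30*n + 12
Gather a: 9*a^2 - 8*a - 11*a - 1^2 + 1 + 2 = 9*a^2 - 19*a + 2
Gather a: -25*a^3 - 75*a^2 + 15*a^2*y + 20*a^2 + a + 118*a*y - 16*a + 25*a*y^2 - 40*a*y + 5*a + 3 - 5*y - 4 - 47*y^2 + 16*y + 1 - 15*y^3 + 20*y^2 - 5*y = -25*a^3 + a^2*(15*y - 55) + a*(25*y^2 + 78*y - 10) - 15*y^3 - 27*y^2 + 6*y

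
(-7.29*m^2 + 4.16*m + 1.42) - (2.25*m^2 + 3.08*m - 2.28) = -9.54*m^2 + 1.08*m + 3.7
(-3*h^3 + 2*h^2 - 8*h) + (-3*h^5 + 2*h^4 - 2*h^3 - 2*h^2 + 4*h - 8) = -3*h^5 + 2*h^4 - 5*h^3 - 4*h - 8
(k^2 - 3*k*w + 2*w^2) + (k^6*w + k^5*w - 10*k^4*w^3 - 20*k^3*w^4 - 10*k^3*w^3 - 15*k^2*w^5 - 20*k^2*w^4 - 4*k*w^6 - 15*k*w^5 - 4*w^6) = k^6*w + k^5*w - 10*k^4*w^3 - 20*k^3*w^4 - 10*k^3*w^3 - 15*k^2*w^5 - 20*k^2*w^4 + k^2 - 4*k*w^6 - 15*k*w^5 - 3*k*w - 4*w^6 + 2*w^2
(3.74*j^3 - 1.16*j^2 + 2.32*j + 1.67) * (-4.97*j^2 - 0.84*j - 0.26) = -18.5878*j^5 + 2.6236*j^4 - 11.5284*j^3 - 9.9471*j^2 - 2.006*j - 0.4342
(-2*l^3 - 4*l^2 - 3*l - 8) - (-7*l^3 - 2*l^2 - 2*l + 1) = 5*l^3 - 2*l^2 - l - 9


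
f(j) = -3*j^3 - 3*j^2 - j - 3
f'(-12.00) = -1225.00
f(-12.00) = 4761.00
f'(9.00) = -784.00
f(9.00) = -2442.00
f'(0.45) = -5.52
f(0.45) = -4.33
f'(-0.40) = -0.04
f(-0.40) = -2.89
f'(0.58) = -7.51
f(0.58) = -5.17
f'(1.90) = -44.89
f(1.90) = -36.31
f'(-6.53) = -345.59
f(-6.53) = 710.94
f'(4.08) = -175.30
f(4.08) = -260.77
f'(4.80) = -237.16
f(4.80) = -408.70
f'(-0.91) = -2.99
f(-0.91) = -2.31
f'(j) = -9*j^2 - 6*j - 1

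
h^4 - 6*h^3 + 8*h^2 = h^2*(h - 4)*(h - 2)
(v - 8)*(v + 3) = v^2 - 5*v - 24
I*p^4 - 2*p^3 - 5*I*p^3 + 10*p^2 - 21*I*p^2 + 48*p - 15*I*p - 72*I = (p - 8)*(p + 3)*(p + 3*I)*(I*p + 1)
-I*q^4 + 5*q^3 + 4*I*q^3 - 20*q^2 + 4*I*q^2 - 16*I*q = q*(q - 4)*(q + 4*I)*(-I*q + 1)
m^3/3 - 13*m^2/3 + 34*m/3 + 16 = (m/3 + 1/3)*(m - 8)*(m - 6)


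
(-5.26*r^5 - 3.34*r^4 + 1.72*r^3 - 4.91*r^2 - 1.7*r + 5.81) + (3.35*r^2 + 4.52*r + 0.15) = -5.26*r^5 - 3.34*r^4 + 1.72*r^3 - 1.56*r^2 + 2.82*r + 5.96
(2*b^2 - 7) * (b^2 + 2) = 2*b^4 - 3*b^2 - 14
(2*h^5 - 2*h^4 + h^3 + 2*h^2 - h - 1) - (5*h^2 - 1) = 2*h^5 - 2*h^4 + h^3 - 3*h^2 - h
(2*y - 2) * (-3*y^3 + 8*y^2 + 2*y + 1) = -6*y^4 + 22*y^3 - 12*y^2 - 2*y - 2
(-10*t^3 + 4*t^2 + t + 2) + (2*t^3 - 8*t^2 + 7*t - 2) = -8*t^3 - 4*t^2 + 8*t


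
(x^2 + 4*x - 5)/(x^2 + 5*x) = (x - 1)/x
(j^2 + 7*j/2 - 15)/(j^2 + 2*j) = (j^2 + 7*j/2 - 15)/(j*(j + 2))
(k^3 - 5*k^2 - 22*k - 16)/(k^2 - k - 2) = (k^2 - 6*k - 16)/(k - 2)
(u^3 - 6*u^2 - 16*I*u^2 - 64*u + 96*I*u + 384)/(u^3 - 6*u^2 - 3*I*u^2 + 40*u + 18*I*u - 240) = (u - 8*I)/(u + 5*I)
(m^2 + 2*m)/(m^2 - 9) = m*(m + 2)/(m^2 - 9)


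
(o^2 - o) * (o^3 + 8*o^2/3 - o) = o^5 + 5*o^4/3 - 11*o^3/3 + o^2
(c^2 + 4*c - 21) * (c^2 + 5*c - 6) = c^4 + 9*c^3 - 7*c^2 - 129*c + 126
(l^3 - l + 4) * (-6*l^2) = -6*l^5 + 6*l^3 - 24*l^2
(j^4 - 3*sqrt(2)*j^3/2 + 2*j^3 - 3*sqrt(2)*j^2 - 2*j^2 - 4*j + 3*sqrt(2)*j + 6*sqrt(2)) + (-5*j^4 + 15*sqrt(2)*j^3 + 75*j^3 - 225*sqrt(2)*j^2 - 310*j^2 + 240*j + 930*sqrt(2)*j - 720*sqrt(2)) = -4*j^4 + 27*sqrt(2)*j^3/2 + 77*j^3 - 228*sqrt(2)*j^2 - 312*j^2 + 236*j + 933*sqrt(2)*j - 714*sqrt(2)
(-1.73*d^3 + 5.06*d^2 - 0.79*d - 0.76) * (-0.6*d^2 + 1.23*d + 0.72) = 1.038*d^5 - 5.1639*d^4 + 5.4522*d^3 + 3.1275*d^2 - 1.5036*d - 0.5472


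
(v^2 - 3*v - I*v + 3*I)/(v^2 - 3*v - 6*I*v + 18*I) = (v - I)/(v - 6*I)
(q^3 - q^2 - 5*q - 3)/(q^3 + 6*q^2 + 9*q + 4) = (q - 3)/(q + 4)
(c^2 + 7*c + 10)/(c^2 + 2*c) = (c + 5)/c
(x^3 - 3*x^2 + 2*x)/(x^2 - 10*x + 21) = x*(x^2 - 3*x + 2)/(x^2 - 10*x + 21)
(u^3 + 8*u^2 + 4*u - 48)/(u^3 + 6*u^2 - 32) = (u + 6)/(u + 4)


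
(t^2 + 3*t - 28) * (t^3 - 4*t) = t^5 + 3*t^4 - 32*t^3 - 12*t^2 + 112*t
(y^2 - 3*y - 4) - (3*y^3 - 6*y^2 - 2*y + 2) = -3*y^3 + 7*y^2 - y - 6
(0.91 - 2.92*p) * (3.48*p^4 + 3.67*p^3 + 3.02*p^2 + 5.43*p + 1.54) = -10.1616*p^5 - 7.5496*p^4 - 5.4787*p^3 - 13.1074*p^2 + 0.4445*p + 1.4014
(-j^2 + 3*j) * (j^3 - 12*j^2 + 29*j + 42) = -j^5 + 15*j^4 - 65*j^3 + 45*j^2 + 126*j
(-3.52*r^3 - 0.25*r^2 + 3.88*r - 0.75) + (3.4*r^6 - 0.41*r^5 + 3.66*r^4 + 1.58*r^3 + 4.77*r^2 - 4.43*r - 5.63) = 3.4*r^6 - 0.41*r^5 + 3.66*r^4 - 1.94*r^3 + 4.52*r^2 - 0.55*r - 6.38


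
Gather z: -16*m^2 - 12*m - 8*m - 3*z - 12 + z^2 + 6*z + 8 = -16*m^2 - 20*m + z^2 + 3*z - 4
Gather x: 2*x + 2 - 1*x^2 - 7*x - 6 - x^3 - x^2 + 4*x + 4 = -x^3 - 2*x^2 - x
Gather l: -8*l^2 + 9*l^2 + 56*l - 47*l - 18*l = l^2 - 9*l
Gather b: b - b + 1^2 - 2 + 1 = 0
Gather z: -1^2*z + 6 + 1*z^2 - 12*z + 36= z^2 - 13*z + 42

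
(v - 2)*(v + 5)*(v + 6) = v^3 + 9*v^2 + 8*v - 60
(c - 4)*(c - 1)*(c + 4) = c^3 - c^2 - 16*c + 16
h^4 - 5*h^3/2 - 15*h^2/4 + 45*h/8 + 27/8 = (h - 3)*(h - 3/2)*(h + 1/2)*(h + 3/2)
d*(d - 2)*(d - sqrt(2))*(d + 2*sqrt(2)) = d^4 - 2*d^3 + sqrt(2)*d^3 - 4*d^2 - 2*sqrt(2)*d^2 + 8*d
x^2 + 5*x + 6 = (x + 2)*(x + 3)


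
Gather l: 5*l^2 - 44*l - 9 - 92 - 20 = 5*l^2 - 44*l - 121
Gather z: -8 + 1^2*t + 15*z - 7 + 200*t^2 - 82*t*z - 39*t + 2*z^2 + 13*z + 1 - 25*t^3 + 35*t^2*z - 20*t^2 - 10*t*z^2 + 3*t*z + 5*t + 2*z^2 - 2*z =-25*t^3 + 180*t^2 - 33*t + z^2*(4 - 10*t) + z*(35*t^2 - 79*t + 26) - 14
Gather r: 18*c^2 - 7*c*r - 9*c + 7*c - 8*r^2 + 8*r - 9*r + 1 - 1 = 18*c^2 - 2*c - 8*r^2 + r*(-7*c - 1)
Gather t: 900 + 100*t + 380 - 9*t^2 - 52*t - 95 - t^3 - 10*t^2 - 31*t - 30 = -t^3 - 19*t^2 + 17*t + 1155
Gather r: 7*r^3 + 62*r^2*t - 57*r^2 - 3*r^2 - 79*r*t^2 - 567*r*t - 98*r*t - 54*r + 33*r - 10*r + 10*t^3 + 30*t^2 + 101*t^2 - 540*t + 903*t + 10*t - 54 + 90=7*r^3 + r^2*(62*t - 60) + r*(-79*t^2 - 665*t - 31) + 10*t^3 + 131*t^2 + 373*t + 36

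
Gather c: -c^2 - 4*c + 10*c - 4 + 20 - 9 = -c^2 + 6*c + 7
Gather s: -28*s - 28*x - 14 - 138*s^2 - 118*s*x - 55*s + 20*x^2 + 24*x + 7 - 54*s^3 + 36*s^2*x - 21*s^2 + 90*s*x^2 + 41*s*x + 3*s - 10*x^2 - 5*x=-54*s^3 + s^2*(36*x - 159) + s*(90*x^2 - 77*x - 80) + 10*x^2 - 9*x - 7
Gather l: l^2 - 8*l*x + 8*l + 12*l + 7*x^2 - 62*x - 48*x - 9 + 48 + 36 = l^2 + l*(20 - 8*x) + 7*x^2 - 110*x + 75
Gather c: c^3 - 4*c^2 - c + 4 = c^3 - 4*c^2 - c + 4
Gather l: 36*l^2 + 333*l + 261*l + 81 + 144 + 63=36*l^2 + 594*l + 288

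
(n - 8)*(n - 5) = n^2 - 13*n + 40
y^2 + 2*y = y*(y + 2)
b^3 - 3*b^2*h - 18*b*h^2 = b*(b - 6*h)*(b + 3*h)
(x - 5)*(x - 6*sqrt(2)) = x^2 - 6*sqrt(2)*x - 5*x + 30*sqrt(2)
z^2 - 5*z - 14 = (z - 7)*(z + 2)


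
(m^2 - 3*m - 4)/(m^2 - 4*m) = (m + 1)/m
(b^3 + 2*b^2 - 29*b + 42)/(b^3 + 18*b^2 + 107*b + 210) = (b^2 - 5*b + 6)/(b^2 + 11*b + 30)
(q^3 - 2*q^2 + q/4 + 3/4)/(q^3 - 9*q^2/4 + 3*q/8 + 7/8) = 2*(2*q - 3)/(4*q - 7)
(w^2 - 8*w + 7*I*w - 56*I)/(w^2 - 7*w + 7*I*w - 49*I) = (w - 8)/(w - 7)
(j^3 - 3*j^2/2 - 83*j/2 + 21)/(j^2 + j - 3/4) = 2*(j^2 - j - 42)/(2*j + 3)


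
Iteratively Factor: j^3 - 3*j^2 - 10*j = (j)*(j^2 - 3*j - 10) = j*(j + 2)*(j - 5)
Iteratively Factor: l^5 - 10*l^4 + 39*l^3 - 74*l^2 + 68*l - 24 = (l - 2)*(l^4 - 8*l^3 + 23*l^2 - 28*l + 12) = (l - 2)^2*(l^3 - 6*l^2 + 11*l - 6) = (l - 2)^2*(l - 1)*(l^2 - 5*l + 6) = (l - 3)*(l - 2)^2*(l - 1)*(l - 2)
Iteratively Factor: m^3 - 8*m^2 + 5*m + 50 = (m - 5)*(m^2 - 3*m - 10) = (m - 5)^2*(m + 2)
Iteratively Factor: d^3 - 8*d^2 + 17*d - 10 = (d - 5)*(d^2 - 3*d + 2) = (d - 5)*(d - 1)*(d - 2)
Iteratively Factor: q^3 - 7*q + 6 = (q - 1)*(q^2 + q - 6) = (q - 1)*(q + 3)*(q - 2)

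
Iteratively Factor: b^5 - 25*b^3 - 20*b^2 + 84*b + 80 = (b + 4)*(b^4 - 4*b^3 - 9*b^2 + 16*b + 20) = (b - 2)*(b + 4)*(b^3 - 2*b^2 - 13*b - 10) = (b - 2)*(b + 1)*(b + 4)*(b^2 - 3*b - 10) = (b - 5)*(b - 2)*(b + 1)*(b + 4)*(b + 2)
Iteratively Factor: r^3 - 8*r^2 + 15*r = (r)*(r^2 - 8*r + 15) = r*(r - 3)*(r - 5)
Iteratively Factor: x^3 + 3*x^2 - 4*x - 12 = (x + 3)*(x^2 - 4) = (x - 2)*(x + 3)*(x + 2)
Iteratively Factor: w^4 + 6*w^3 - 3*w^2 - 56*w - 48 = (w + 4)*(w^3 + 2*w^2 - 11*w - 12) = (w + 1)*(w + 4)*(w^2 + w - 12) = (w + 1)*(w + 4)^2*(w - 3)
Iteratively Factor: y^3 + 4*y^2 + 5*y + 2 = (y + 1)*(y^2 + 3*y + 2) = (y + 1)*(y + 2)*(y + 1)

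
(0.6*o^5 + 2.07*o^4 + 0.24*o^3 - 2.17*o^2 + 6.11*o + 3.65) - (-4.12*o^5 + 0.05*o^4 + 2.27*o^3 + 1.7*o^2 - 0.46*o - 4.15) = 4.72*o^5 + 2.02*o^4 - 2.03*o^3 - 3.87*o^2 + 6.57*o + 7.8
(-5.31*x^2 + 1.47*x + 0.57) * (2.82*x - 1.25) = -14.9742*x^3 + 10.7829*x^2 - 0.2301*x - 0.7125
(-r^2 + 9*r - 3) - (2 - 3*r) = -r^2 + 12*r - 5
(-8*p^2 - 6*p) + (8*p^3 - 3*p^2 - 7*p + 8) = 8*p^3 - 11*p^2 - 13*p + 8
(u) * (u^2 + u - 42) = u^3 + u^2 - 42*u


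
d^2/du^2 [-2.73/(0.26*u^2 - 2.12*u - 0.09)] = (-0.369096*u^2 + 3.009552*u + 2.73*(0.52*u - 2.12)*(1.04*u - 4.24) + 0.127764)/(-0.26*u^2 + 2.12*u + 0.09)^3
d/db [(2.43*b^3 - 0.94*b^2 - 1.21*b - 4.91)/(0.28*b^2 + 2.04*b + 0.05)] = (0.6804*b^4 + 9.9144*b^3 - 1.2143*b^2 + 2.6556*b + 9.9559)/(0.0784*b^4 + 1.1424*b^3 + 4.1896*b^2 + 0.204*b + 0.0025)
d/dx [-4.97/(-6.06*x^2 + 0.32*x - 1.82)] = (1.5904 - 60.2364*x)/(6.06*x^2 - 0.32*x + 1.82)^2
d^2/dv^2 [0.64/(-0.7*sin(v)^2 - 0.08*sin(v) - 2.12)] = (1.2544*sin(v)^4 + 0.10752*sin(v)^3 - 5.676544*sin(v)^2 - 0.323584*sin(v) + 1.891328)/(0.7*sin(v)^2 + 0.08*sin(v) + 2.12)^3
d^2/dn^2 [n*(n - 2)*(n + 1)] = 6*n - 2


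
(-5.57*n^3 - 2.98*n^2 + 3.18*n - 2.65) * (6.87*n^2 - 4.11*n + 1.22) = -38.2659*n^5 + 2.4201*n^4 + 27.299*n^3 - 34.9109*n^2 + 14.7711*n - 3.233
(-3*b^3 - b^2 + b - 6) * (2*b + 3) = -6*b^4 - 11*b^3 - b^2 - 9*b - 18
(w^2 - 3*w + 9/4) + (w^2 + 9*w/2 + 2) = 2*w^2 + 3*w/2 + 17/4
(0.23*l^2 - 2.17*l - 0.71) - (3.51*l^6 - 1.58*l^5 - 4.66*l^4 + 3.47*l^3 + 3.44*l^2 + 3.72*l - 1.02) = -3.51*l^6 + 1.58*l^5 + 4.66*l^4 - 3.47*l^3 - 3.21*l^2 - 5.89*l + 0.31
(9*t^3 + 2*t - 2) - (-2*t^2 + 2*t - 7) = 9*t^3 + 2*t^2 + 5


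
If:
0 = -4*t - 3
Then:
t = -3/4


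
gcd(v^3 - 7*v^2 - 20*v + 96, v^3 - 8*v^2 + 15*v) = v - 3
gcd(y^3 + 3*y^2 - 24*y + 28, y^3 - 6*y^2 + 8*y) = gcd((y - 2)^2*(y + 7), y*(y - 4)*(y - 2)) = y - 2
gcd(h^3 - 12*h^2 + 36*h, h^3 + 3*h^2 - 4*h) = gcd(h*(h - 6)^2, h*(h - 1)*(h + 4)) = h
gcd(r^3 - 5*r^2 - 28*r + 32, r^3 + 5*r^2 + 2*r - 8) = r^2 + 3*r - 4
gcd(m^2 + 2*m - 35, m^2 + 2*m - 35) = m^2 + 2*m - 35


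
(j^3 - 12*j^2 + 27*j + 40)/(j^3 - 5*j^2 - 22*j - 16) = (j - 5)/(j + 2)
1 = 1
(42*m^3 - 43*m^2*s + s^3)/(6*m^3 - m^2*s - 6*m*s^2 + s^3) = (7*m + s)/(m + s)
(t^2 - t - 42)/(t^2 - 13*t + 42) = (t + 6)/(t - 6)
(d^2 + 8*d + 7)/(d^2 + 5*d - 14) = (d + 1)/(d - 2)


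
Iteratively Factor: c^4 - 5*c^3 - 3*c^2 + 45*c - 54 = (c - 2)*(c^3 - 3*c^2 - 9*c + 27) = (c - 2)*(c + 3)*(c^2 - 6*c + 9) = (c - 3)*(c - 2)*(c + 3)*(c - 3)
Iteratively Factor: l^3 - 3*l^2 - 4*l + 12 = (l + 2)*(l^2 - 5*l + 6) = (l - 3)*(l + 2)*(l - 2)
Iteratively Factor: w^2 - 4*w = (w)*(w - 4)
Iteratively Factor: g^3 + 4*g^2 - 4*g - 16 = (g - 2)*(g^2 + 6*g + 8) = (g - 2)*(g + 4)*(g + 2)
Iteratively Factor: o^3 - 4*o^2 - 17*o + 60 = (o + 4)*(o^2 - 8*o + 15) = (o - 3)*(o + 4)*(o - 5)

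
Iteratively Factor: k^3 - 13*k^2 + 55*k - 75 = (k - 5)*(k^2 - 8*k + 15) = (k - 5)*(k - 3)*(k - 5)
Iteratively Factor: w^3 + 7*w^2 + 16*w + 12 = (w + 2)*(w^2 + 5*w + 6) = (w + 2)^2*(w + 3)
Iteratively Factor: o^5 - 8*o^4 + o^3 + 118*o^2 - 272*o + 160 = (o - 5)*(o^4 - 3*o^3 - 14*o^2 + 48*o - 32) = (o - 5)*(o - 4)*(o^3 + o^2 - 10*o + 8) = (o - 5)*(o - 4)*(o - 2)*(o^2 + 3*o - 4) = (o - 5)*(o - 4)*(o - 2)*(o + 4)*(o - 1)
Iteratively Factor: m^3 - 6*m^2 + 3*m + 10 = (m + 1)*(m^2 - 7*m + 10) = (m - 5)*(m + 1)*(m - 2)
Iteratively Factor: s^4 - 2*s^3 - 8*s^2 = (s - 4)*(s^3 + 2*s^2) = s*(s - 4)*(s^2 + 2*s) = s^2*(s - 4)*(s + 2)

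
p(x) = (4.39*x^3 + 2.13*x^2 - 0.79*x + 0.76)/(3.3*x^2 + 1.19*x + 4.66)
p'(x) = (-6.6*x - 1.19)*(4.39*x^3 + 2.13*x^2 - 0.79*x + 0.76)/(3.3*x^2 + 1.19*x + 4.66)^2 + (13.17*x^2 + 4.26*x - 0.79)/(3.3*x^2 + 1.19*x + 4.66) = (14.487*x^4 + 10.4482*x^3 + 66.5139*x^2 + 14.8356*x - 4.5858)/(10.89*x^4 + 7.854*x^3 + 32.1721*x^2 + 11.0908*x + 21.7156)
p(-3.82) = -4.35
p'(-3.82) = 1.46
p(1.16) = 0.91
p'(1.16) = 1.32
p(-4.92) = -5.93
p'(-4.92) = 1.42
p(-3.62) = -4.05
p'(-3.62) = 1.48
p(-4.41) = -5.20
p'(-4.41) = 1.44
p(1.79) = 1.81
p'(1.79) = 1.47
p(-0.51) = 0.23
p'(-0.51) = 0.20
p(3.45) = 4.24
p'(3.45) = 1.44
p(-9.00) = -11.56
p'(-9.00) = 1.36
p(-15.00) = -19.64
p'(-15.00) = 1.34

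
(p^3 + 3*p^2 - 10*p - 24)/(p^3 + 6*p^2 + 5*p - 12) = (p^2 - p - 6)/(p^2 + 2*p - 3)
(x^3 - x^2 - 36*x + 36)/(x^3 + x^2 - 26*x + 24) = (x - 6)/(x - 4)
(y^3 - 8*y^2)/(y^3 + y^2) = (y - 8)/(y + 1)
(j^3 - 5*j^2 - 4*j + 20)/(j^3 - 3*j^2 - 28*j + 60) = (j^2 - 3*j - 10)/(j^2 - j - 30)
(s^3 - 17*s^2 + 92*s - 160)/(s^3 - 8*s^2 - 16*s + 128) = (s - 5)/(s + 4)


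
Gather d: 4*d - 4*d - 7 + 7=0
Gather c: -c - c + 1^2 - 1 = -2*c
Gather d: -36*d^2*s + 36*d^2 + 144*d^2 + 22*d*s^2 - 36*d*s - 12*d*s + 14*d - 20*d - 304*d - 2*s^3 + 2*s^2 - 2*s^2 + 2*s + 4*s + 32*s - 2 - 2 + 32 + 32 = d^2*(180 - 36*s) + d*(22*s^2 - 48*s - 310) - 2*s^3 + 38*s + 60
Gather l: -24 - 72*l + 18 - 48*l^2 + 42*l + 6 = -48*l^2 - 30*l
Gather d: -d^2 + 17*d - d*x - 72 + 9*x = -d^2 + d*(17 - x) + 9*x - 72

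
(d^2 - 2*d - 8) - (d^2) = -2*d - 8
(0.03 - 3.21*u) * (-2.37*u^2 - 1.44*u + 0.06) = 7.6077*u^3 + 4.5513*u^2 - 0.2358*u + 0.0018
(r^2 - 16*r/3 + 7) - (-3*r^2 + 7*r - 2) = 4*r^2 - 37*r/3 + 9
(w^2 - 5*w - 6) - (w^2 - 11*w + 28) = 6*w - 34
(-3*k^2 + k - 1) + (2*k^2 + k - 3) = -k^2 + 2*k - 4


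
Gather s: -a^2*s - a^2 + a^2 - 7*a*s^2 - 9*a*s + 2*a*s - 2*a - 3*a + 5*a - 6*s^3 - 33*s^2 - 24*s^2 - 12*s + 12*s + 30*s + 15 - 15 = -6*s^3 + s^2*(-7*a - 57) + s*(-a^2 - 7*a + 30)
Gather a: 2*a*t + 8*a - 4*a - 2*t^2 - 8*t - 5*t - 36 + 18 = a*(2*t + 4) - 2*t^2 - 13*t - 18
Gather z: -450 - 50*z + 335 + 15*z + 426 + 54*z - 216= 19*z + 95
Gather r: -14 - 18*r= -18*r - 14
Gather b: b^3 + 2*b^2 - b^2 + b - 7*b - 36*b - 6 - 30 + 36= b^3 + b^2 - 42*b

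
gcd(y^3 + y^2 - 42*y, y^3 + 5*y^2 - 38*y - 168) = y^2 + y - 42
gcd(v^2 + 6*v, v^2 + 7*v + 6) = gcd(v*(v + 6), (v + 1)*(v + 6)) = v + 6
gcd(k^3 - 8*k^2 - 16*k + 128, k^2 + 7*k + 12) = k + 4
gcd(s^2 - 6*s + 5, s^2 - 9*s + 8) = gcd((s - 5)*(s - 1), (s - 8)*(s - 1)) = s - 1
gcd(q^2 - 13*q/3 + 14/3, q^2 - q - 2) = q - 2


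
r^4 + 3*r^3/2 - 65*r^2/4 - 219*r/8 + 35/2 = (r - 4)*(r - 1/2)*(r + 5/2)*(r + 7/2)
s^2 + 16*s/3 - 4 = (s - 2/3)*(s + 6)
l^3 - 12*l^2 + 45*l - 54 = (l - 6)*(l - 3)^2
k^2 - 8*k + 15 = (k - 5)*(k - 3)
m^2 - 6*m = m*(m - 6)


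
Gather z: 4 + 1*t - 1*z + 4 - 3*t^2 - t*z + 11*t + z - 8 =-3*t^2 - t*z + 12*t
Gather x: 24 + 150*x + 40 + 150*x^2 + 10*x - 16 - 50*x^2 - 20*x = 100*x^2 + 140*x + 48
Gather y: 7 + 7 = 14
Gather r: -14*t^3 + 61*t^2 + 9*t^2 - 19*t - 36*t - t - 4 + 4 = -14*t^3 + 70*t^2 - 56*t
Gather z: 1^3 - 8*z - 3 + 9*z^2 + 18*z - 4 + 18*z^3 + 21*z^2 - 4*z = 18*z^3 + 30*z^2 + 6*z - 6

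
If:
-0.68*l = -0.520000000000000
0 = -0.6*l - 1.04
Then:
No Solution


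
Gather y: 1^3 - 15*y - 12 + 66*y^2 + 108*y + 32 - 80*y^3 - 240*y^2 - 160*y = -80*y^3 - 174*y^2 - 67*y + 21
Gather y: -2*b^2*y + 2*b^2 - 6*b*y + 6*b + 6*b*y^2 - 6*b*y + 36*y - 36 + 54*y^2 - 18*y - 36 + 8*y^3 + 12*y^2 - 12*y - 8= 2*b^2 + 6*b + 8*y^3 + y^2*(6*b + 66) + y*(-2*b^2 - 12*b + 6) - 80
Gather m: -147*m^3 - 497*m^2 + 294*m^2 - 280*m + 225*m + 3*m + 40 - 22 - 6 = -147*m^3 - 203*m^2 - 52*m + 12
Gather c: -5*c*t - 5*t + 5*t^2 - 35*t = -5*c*t + 5*t^2 - 40*t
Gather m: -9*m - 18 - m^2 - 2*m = -m^2 - 11*m - 18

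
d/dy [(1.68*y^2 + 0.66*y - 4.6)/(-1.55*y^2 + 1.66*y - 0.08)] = (3.8118*y^2 - 14.5288*y + 7.5832)/(2.4025*y^4 - 5.146*y^3 + 3.0036*y^2 - 0.2656*y + 0.0064)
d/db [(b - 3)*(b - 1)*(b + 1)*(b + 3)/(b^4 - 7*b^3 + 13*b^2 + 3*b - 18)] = (-7*b^2 + 18*b - 3)/(b^4 - 10*b^3 + 37*b^2 - 60*b + 36)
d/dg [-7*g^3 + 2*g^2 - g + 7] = -21*g^2 + 4*g - 1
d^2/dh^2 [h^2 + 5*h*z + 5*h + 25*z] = 2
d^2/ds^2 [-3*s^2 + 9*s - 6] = -6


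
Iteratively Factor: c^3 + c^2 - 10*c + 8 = (c - 1)*(c^2 + 2*c - 8) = (c - 1)*(c + 4)*(c - 2)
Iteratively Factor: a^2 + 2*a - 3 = (a + 3)*(a - 1)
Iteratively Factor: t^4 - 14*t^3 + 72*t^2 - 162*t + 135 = (t - 3)*(t^3 - 11*t^2 + 39*t - 45) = (t - 3)^2*(t^2 - 8*t + 15) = (t - 3)^3*(t - 5)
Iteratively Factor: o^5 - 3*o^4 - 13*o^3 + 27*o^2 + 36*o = (o - 3)*(o^4 - 13*o^2 - 12*o) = (o - 3)*(o + 3)*(o^3 - 3*o^2 - 4*o) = (o - 3)*(o + 1)*(o + 3)*(o^2 - 4*o) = (o - 4)*(o - 3)*(o + 1)*(o + 3)*(o)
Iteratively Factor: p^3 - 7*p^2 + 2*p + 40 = (p + 2)*(p^2 - 9*p + 20) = (p - 5)*(p + 2)*(p - 4)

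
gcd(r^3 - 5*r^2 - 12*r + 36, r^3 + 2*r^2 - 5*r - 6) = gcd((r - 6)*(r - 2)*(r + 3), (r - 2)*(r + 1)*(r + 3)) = r^2 + r - 6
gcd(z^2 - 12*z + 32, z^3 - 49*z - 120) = z - 8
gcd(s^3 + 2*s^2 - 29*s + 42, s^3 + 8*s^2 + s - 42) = s^2 + 5*s - 14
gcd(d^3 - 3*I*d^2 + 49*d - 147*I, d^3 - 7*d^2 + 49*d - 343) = d^2 + 49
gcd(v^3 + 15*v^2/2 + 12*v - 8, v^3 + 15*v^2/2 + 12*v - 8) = v^3 + 15*v^2/2 + 12*v - 8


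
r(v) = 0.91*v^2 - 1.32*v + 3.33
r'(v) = 1.82*v - 1.32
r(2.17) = 4.75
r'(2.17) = 2.63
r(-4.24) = 25.29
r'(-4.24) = -9.04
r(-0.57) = 4.38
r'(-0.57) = -2.36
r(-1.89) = 9.08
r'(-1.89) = -4.76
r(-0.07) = 3.43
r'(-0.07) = -1.45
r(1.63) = 3.60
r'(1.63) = 1.65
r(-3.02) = 15.62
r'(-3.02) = -6.82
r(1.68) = 3.68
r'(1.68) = 1.74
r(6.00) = 28.17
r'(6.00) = 9.60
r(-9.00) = 88.92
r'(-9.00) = -17.70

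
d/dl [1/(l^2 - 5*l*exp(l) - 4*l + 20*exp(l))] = (5*l*exp(l) - 2*l - 15*exp(l) + 4)/(l^2 - 5*l*exp(l) - 4*l + 20*exp(l))^2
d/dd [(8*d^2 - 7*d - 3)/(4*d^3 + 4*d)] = (-8*d^4 + 14*d^3 + 17*d^2 + 3)/(4*d^2*(d^4 + 2*d^2 + 1))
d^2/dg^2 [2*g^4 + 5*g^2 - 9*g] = 24*g^2 + 10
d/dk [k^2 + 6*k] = 2*k + 6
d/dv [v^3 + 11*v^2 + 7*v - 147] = 3*v^2 + 22*v + 7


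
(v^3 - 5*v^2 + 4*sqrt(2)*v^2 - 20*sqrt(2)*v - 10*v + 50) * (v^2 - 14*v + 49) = v^5 - 19*v^4 + 4*sqrt(2)*v^4 - 76*sqrt(2)*v^3 + 109*v^3 - 55*v^2 + 476*sqrt(2)*v^2 - 980*sqrt(2)*v - 1190*v + 2450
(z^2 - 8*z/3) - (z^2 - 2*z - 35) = 35 - 2*z/3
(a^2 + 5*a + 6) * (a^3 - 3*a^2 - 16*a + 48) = a^5 + 2*a^4 - 25*a^3 - 50*a^2 + 144*a + 288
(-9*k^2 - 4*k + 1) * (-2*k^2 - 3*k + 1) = 18*k^4 + 35*k^3 + k^2 - 7*k + 1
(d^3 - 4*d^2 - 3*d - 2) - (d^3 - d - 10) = -4*d^2 - 2*d + 8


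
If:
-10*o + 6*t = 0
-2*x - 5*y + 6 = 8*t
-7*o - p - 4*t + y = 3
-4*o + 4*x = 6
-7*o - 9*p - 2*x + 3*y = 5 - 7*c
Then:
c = 993*y/161 - 950/161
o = 9/46 - 15*y/46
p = 251*y/46 - 261/46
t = 15/46 - 25*y/46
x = 39/23 - 15*y/46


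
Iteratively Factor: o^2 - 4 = (o - 2)*(o + 2)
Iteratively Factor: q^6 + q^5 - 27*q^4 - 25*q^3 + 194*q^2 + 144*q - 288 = (q - 1)*(q^5 + 2*q^4 - 25*q^3 - 50*q^2 + 144*q + 288) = (q - 1)*(q + 2)*(q^4 - 25*q^2 + 144) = (q - 1)*(q + 2)*(q + 4)*(q^3 - 4*q^2 - 9*q + 36) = (q - 3)*(q - 1)*(q + 2)*(q + 4)*(q^2 - q - 12) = (q - 4)*(q - 3)*(q - 1)*(q + 2)*(q + 4)*(q + 3)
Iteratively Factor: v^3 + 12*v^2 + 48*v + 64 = (v + 4)*(v^2 + 8*v + 16) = (v + 4)^2*(v + 4)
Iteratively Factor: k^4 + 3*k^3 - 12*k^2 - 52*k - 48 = (k - 4)*(k^3 + 7*k^2 + 16*k + 12) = (k - 4)*(k + 2)*(k^2 + 5*k + 6) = (k - 4)*(k + 2)^2*(k + 3)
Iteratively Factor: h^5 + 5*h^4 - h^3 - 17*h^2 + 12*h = (h + 4)*(h^4 + h^3 - 5*h^2 + 3*h) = (h - 1)*(h + 4)*(h^3 + 2*h^2 - 3*h) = (h - 1)*(h + 3)*(h + 4)*(h^2 - h) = h*(h - 1)*(h + 3)*(h + 4)*(h - 1)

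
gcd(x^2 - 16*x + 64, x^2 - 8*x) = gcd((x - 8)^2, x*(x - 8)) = x - 8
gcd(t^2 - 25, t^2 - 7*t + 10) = t - 5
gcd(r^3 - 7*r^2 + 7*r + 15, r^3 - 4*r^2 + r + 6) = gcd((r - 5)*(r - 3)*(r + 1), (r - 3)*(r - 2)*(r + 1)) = r^2 - 2*r - 3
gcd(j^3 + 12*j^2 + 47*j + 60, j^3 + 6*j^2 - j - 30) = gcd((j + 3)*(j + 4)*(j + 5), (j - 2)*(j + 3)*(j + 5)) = j^2 + 8*j + 15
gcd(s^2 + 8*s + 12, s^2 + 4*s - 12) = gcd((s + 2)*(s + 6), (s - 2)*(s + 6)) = s + 6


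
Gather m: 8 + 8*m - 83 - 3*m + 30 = 5*m - 45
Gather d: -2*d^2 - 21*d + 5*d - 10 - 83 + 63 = -2*d^2 - 16*d - 30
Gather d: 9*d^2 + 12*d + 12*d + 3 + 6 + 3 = 9*d^2 + 24*d + 12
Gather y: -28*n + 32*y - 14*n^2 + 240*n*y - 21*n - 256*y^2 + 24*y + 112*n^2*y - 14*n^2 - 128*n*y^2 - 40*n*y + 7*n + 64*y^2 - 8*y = -28*n^2 - 42*n + y^2*(-128*n - 192) + y*(112*n^2 + 200*n + 48)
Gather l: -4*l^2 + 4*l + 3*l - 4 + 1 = -4*l^2 + 7*l - 3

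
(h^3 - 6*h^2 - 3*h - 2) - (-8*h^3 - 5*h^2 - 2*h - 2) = 9*h^3 - h^2 - h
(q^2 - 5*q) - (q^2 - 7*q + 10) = 2*q - 10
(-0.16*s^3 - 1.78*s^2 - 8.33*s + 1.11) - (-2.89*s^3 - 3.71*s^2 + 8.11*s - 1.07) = 2.73*s^3 + 1.93*s^2 - 16.44*s + 2.18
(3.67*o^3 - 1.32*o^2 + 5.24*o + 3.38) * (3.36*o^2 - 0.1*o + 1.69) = 12.3312*o^5 - 4.8022*o^4 + 23.9407*o^3 + 8.602*o^2 + 8.5176*o + 5.7122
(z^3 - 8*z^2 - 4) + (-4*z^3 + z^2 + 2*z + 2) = -3*z^3 - 7*z^2 + 2*z - 2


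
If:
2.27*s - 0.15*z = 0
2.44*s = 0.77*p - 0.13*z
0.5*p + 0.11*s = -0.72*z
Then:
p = 0.00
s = 0.00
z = 0.00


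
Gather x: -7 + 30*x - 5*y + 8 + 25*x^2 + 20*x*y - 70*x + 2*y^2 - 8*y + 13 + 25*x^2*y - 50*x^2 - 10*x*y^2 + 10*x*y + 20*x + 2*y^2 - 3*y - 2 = x^2*(25*y - 25) + x*(-10*y^2 + 30*y - 20) + 4*y^2 - 16*y + 12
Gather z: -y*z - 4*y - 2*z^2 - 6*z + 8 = -4*y - 2*z^2 + z*(-y - 6) + 8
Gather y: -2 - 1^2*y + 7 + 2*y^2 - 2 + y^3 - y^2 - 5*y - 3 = y^3 + y^2 - 6*y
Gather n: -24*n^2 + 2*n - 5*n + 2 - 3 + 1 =-24*n^2 - 3*n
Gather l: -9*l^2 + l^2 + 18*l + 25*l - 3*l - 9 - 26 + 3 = -8*l^2 + 40*l - 32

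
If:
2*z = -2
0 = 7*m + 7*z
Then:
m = 1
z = -1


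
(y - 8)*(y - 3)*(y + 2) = y^3 - 9*y^2 + 2*y + 48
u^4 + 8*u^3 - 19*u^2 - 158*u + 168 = (u - 4)*(u - 1)*(u + 6)*(u + 7)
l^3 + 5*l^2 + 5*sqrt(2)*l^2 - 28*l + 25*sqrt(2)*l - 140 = (l + 5)*(l - 2*sqrt(2))*(l + 7*sqrt(2))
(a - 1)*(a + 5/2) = a^2 + 3*a/2 - 5/2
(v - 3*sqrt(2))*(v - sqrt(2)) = v^2 - 4*sqrt(2)*v + 6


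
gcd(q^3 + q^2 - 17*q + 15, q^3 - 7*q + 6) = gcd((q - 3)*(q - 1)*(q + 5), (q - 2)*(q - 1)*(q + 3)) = q - 1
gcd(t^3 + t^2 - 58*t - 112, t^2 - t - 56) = t^2 - t - 56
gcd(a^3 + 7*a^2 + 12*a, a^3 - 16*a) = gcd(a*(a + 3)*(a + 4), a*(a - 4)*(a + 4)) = a^2 + 4*a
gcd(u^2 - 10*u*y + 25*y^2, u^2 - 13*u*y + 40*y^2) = -u + 5*y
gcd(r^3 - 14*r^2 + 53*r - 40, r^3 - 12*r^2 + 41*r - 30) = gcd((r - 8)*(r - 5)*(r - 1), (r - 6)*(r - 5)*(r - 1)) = r^2 - 6*r + 5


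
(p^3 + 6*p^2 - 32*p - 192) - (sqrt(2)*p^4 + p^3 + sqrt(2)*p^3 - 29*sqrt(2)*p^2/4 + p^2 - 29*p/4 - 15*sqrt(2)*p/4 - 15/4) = -sqrt(2)*p^4 - sqrt(2)*p^3 + 5*p^2 + 29*sqrt(2)*p^2/4 - 99*p/4 + 15*sqrt(2)*p/4 - 753/4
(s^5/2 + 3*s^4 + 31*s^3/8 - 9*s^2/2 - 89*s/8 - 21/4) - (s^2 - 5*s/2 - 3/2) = s^5/2 + 3*s^4 + 31*s^3/8 - 11*s^2/2 - 69*s/8 - 15/4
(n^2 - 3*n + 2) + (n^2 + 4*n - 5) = 2*n^2 + n - 3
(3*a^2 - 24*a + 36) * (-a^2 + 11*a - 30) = -3*a^4 + 57*a^3 - 390*a^2 + 1116*a - 1080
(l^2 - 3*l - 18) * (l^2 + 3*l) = l^4 - 27*l^2 - 54*l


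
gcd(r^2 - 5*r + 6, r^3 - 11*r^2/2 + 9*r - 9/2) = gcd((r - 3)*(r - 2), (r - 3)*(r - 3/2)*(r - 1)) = r - 3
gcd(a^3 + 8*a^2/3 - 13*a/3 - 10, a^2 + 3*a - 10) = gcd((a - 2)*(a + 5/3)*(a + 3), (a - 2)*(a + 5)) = a - 2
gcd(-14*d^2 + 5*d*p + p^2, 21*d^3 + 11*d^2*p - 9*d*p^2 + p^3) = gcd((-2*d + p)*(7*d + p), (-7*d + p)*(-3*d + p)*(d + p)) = 1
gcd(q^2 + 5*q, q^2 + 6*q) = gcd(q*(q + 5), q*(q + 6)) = q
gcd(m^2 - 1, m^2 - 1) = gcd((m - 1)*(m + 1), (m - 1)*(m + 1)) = m^2 - 1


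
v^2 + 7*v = v*(v + 7)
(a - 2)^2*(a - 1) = a^3 - 5*a^2 + 8*a - 4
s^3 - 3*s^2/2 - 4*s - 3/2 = (s - 3)*(s + 1/2)*(s + 1)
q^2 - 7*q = q*(q - 7)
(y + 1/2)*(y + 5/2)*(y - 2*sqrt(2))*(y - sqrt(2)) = y^4 - 3*sqrt(2)*y^3 + 3*y^3 - 9*sqrt(2)*y^2 + 21*y^2/4 - 15*sqrt(2)*y/4 + 12*y + 5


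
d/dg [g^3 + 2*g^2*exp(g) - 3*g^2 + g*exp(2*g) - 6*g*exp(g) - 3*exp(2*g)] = 2*g^2*exp(g) + 3*g^2 + 2*g*exp(2*g) - 2*g*exp(g) - 6*g - 5*exp(2*g) - 6*exp(g)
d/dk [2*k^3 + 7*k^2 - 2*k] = 6*k^2 + 14*k - 2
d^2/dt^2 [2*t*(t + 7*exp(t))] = 14*t*exp(t) + 28*exp(t) + 4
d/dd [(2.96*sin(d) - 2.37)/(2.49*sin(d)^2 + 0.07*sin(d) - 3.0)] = (-7.3704*sin(d)^2 + 11.8026*sin(d) - 8.7141)*cos(d)/(6.2001*sin(d)^4 + 0.3486*sin(d)^3 - 14.9351*sin(d)^2 - 0.42*sin(d) + 9.0)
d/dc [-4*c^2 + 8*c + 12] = 8 - 8*c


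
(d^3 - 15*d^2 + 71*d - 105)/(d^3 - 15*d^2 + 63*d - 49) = (d^2 - 8*d + 15)/(d^2 - 8*d + 7)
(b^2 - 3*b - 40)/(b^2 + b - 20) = (b - 8)/(b - 4)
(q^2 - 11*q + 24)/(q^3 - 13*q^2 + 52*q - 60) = (q^2 - 11*q + 24)/(q^3 - 13*q^2 + 52*q - 60)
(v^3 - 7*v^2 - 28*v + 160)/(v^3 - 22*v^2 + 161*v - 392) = (v^2 + v - 20)/(v^2 - 14*v + 49)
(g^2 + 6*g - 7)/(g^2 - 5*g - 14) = (-g^2 - 6*g + 7)/(-g^2 + 5*g + 14)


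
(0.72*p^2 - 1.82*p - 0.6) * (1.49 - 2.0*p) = -1.44*p^3 + 4.7128*p^2 - 1.5118*p - 0.894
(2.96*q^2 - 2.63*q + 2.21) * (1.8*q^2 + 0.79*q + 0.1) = 5.328*q^4 - 2.3956*q^3 + 2.1963*q^2 + 1.4829*q + 0.221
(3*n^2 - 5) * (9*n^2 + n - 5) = 27*n^4 + 3*n^3 - 60*n^2 - 5*n + 25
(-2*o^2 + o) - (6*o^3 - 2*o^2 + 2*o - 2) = -6*o^3 - o + 2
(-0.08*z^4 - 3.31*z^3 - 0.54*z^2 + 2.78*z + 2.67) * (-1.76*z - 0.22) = 0.1408*z^5 + 5.8432*z^4 + 1.6786*z^3 - 4.774*z^2 - 5.3108*z - 0.5874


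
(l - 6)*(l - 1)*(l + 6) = l^3 - l^2 - 36*l + 36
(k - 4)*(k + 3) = k^2 - k - 12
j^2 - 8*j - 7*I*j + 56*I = (j - 8)*(j - 7*I)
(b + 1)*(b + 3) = b^2 + 4*b + 3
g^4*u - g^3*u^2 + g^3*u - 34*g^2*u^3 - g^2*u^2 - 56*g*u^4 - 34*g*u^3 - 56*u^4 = (g - 7*u)*(g + 2*u)*(g + 4*u)*(g*u + u)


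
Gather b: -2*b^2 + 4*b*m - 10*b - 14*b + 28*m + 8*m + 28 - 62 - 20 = -2*b^2 + b*(4*m - 24) + 36*m - 54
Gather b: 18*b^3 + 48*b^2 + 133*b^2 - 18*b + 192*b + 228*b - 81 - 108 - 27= 18*b^3 + 181*b^2 + 402*b - 216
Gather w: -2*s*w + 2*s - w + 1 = 2*s + w*(-2*s - 1) + 1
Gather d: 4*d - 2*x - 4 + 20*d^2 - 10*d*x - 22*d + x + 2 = 20*d^2 + d*(-10*x - 18) - x - 2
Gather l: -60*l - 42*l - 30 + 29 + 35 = 34 - 102*l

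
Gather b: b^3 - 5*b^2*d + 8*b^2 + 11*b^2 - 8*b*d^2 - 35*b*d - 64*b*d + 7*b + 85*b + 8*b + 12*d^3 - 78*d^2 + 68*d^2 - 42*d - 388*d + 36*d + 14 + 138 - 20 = b^3 + b^2*(19 - 5*d) + b*(-8*d^2 - 99*d + 100) + 12*d^3 - 10*d^2 - 394*d + 132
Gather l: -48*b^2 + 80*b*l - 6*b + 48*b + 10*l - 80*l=-48*b^2 + 42*b + l*(80*b - 70)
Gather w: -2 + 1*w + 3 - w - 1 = 0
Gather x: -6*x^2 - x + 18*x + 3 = -6*x^2 + 17*x + 3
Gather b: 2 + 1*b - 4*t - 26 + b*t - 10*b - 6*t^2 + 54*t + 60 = b*(t - 9) - 6*t^2 + 50*t + 36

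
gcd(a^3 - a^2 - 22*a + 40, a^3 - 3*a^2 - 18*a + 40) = a - 2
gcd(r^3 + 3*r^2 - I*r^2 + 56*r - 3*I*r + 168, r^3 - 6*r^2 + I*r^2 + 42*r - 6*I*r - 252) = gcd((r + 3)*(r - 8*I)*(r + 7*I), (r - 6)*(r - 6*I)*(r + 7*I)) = r + 7*I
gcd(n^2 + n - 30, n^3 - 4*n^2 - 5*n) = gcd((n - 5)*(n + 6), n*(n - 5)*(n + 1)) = n - 5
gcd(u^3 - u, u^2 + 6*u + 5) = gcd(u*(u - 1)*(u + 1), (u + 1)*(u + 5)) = u + 1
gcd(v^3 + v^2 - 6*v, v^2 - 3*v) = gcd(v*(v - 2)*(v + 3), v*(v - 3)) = v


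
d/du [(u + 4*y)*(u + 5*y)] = 2*u + 9*y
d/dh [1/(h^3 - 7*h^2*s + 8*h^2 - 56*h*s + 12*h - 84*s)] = (-3*h^2 + 14*h*s - 16*h + 56*s - 12)/(h^3 - 7*h^2*s + 8*h^2 - 56*h*s + 12*h - 84*s)^2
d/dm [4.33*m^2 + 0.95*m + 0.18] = 8.66*m + 0.95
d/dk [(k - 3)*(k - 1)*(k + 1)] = 3*k^2 - 6*k - 1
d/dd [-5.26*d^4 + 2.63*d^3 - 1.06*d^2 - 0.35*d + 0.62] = -21.04*d^3 + 7.89*d^2 - 2.12*d - 0.35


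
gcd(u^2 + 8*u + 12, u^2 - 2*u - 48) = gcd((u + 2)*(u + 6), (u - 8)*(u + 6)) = u + 6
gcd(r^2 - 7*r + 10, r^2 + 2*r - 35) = r - 5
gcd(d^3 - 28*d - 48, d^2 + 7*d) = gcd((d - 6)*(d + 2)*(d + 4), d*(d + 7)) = 1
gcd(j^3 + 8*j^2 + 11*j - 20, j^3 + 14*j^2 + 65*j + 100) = j^2 + 9*j + 20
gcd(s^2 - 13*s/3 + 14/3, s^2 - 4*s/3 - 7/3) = s - 7/3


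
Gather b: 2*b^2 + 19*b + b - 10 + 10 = 2*b^2 + 20*b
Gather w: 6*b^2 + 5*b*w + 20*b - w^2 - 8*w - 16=6*b^2 + 20*b - w^2 + w*(5*b - 8) - 16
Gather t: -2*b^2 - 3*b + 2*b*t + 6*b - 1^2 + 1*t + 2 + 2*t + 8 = -2*b^2 + 3*b + t*(2*b + 3) + 9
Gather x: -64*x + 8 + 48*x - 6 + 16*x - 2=0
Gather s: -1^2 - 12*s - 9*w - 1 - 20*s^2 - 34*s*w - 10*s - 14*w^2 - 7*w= -20*s^2 + s*(-34*w - 22) - 14*w^2 - 16*w - 2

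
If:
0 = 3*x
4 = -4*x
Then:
No Solution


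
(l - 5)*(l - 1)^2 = l^3 - 7*l^2 + 11*l - 5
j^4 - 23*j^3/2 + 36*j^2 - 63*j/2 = j*(j - 7)*(j - 3)*(j - 3/2)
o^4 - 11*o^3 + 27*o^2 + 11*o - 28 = (o - 7)*(o - 4)*(o - 1)*(o + 1)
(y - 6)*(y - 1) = y^2 - 7*y + 6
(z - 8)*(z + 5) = z^2 - 3*z - 40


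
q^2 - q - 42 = (q - 7)*(q + 6)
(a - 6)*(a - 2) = a^2 - 8*a + 12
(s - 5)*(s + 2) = s^2 - 3*s - 10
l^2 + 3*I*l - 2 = (l + I)*(l + 2*I)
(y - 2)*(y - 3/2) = y^2 - 7*y/2 + 3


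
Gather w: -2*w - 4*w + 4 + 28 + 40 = 72 - 6*w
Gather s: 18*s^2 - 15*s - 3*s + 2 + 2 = 18*s^2 - 18*s + 4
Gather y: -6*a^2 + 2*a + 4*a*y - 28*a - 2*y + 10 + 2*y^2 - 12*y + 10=-6*a^2 - 26*a + 2*y^2 + y*(4*a - 14) + 20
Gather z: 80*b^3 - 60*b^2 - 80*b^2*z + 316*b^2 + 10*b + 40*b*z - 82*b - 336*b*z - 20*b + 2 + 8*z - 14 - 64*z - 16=80*b^3 + 256*b^2 - 92*b + z*(-80*b^2 - 296*b - 56) - 28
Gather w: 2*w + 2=2*w + 2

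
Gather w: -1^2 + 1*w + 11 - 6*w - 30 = -5*w - 20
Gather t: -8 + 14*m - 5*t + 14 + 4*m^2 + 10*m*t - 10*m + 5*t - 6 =4*m^2 + 10*m*t + 4*m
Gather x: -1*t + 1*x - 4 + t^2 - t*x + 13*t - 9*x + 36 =t^2 + 12*t + x*(-t - 8) + 32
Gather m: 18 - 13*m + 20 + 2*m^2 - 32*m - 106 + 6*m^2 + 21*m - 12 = 8*m^2 - 24*m - 80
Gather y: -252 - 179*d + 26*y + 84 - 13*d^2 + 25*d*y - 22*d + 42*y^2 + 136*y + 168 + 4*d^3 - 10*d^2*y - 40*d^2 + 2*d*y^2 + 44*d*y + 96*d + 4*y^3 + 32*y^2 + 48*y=4*d^3 - 53*d^2 - 105*d + 4*y^3 + y^2*(2*d + 74) + y*(-10*d^2 + 69*d + 210)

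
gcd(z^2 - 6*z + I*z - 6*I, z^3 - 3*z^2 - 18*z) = z - 6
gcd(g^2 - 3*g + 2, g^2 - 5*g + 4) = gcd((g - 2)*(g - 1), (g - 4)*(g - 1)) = g - 1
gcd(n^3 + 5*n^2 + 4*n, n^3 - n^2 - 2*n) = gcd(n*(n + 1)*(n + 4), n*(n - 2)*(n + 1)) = n^2 + n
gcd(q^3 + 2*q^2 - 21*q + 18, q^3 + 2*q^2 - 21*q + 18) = q^3 + 2*q^2 - 21*q + 18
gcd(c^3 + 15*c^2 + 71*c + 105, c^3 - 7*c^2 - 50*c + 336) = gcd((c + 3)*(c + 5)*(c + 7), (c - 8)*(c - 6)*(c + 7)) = c + 7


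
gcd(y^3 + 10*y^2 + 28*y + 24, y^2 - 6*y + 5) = 1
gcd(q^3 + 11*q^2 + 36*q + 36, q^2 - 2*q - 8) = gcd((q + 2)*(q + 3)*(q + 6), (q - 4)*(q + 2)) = q + 2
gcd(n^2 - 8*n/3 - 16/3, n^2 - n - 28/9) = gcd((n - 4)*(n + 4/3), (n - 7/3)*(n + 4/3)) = n + 4/3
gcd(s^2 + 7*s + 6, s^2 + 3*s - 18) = s + 6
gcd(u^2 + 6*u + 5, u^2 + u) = u + 1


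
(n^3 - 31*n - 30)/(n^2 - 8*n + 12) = (n^2 + 6*n + 5)/(n - 2)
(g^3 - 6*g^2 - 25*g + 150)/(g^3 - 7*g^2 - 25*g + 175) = (g - 6)/(g - 7)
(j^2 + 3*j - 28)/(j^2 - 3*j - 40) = (-j^2 - 3*j + 28)/(-j^2 + 3*j + 40)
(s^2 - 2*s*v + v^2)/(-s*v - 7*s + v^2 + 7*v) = (-s + v)/(v + 7)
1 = 1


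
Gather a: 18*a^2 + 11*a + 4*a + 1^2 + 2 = 18*a^2 + 15*a + 3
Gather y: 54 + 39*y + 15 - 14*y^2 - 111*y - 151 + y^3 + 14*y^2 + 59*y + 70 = y^3 - 13*y - 12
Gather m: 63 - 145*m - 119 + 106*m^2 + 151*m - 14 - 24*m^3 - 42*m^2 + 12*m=-24*m^3 + 64*m^2 + 18*m - 70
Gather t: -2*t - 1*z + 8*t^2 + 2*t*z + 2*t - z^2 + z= 8*t^2 + 2*t*z - z^2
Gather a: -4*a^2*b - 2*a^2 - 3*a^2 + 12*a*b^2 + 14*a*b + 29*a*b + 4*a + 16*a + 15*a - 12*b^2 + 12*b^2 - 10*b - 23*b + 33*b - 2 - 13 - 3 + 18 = a^2*(-4*b - 5) + a*(12*b^2 + 43*b + 35)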